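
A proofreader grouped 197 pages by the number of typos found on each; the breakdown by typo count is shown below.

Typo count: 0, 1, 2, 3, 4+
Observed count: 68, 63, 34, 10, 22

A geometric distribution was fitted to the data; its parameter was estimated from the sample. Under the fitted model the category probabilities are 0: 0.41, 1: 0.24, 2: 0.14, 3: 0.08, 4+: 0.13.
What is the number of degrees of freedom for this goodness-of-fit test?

3

There are k = 5 categories and 1 parameter estimated from the data, so df = 5 − 1 − 1 = 3.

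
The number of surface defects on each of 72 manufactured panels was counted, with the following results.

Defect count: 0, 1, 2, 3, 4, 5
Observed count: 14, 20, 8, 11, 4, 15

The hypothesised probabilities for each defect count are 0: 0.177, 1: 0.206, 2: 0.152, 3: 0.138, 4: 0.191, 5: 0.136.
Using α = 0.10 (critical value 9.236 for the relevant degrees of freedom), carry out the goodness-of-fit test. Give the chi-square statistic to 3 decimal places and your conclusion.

12.516; reject

Expected counts E_i = n·p_i: 72×0.177 = 12.744, 72×0.206 = 14.832, 72×0.152 = 10.944, 72×0.138 = 9.936, 72×0.191 = 13.752, 72×0.136 = 9.792.
χ² = (14−12.744)²/12.744 + (20−14.832)²/14.832 + (8−10.944)²/10.944 + (11−9.936)²/9.936 + (4−13.752)²/13.752 + (15−9.792)²/9.792
   = 0.1238 + 1.8007 + 0.7920 + 0.1139 + 6.9155 + 2.7699
Sum = 12.516
df = 5. Since 12.516 > 9.236, we reject H₀.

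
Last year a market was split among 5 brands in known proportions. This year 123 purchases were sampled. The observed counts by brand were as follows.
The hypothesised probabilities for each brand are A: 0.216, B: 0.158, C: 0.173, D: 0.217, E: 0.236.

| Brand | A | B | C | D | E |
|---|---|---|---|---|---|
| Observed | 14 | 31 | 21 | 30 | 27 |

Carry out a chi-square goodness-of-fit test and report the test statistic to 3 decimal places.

Expected counts E_i = n·p_i: 123×0.216 = 26.568, 123×0.158 = 19.434, 123×0.173 = 21.279, 123×0.217 = 26.691, 123×0.236 = 29.028.
cat         O        E   (O−E)²/E
A          14   26.568     5.9453
B          31   19.434     6.8834
C          21   21.279     0.0037
D          30   26.691     0.4102
E          27   29.028     0.1417
Sum = 13.384

13.384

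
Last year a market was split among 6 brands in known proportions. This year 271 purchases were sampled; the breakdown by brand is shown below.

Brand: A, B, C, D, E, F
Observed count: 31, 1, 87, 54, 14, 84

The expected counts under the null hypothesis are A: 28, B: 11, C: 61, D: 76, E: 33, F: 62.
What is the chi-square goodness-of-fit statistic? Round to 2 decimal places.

45.61

cat         O        E   (O−E)²/E
A          31       28      0.321
B           1       11      9.091
C          87       61     11.082
D          54       76      6.368
E          14       33     10.939
F          84       62      7.806
Sum = 45.61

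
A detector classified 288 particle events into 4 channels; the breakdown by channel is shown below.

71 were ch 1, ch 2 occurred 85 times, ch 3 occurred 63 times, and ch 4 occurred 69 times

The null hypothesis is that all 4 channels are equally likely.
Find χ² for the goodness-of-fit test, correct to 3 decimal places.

Under H₀ each category has probability 1/4, so each expected count is 288/4 = 72.
cat         O        E   (O−E)²/E
ch 1       71       72     0.0139
ch 2       85       72     2.3472
ch 3       63       72     1.1250
ch 4       69       72     0.1250
Sum = 3.611

3.611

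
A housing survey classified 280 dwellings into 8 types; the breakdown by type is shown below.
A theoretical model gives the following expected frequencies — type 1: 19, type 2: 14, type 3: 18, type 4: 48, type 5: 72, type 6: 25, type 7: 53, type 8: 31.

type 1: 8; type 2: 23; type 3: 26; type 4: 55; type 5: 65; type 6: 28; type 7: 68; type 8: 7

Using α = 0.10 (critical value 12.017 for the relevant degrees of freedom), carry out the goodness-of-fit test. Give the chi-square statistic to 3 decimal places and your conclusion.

cat         O        E   (O−E)²/E
type 1      8       19     6.3684
type 2     23       14     5.7857
type 3     26       18     3.5556
type 4     55       48     1.0208
type 5     65       72     0.6806
type 6     28       25     0.3600
type 7     68       53     4.2453
type 8      7       31    18.5806
Sum = 40.597
df = 7. Since 40.597 > 12.017, we reject H₀.

40.597; reject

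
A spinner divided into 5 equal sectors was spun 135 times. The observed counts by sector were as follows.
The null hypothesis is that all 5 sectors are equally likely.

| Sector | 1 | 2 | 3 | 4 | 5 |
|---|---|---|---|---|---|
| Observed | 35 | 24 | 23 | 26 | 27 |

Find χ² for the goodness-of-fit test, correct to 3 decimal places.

Under H₀ each category has probability 1/5, so each expected count is 135/5 = 27.
1: (35 − 27)²/27 = 64/27 = 2.3704
2: (24 − 27)²/27 = 9/27 = 0.3333
3: (23 − 27)²/27 = 16/27 = 0.5926
4: (26 − 27)²/27 = 1/27 = 0.0370
5: (27 − 27)²/27 = 0/27 = 0.0000
Sum = 3.333

3.333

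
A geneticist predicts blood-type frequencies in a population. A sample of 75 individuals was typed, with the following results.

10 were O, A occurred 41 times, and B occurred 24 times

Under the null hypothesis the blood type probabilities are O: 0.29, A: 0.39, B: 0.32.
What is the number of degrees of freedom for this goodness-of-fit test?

2

There are k = 3 categories and no parameters were estimated from the data, so df = 3 − 1 = 2.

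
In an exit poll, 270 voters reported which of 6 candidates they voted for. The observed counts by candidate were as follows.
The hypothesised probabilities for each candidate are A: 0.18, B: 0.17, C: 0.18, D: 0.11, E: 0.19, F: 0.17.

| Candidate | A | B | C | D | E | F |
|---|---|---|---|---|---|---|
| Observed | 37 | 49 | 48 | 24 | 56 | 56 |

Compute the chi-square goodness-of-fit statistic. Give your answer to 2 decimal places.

Expected counts E_i = n·p_i: 270×0.18 = 48.6, 270×0.17 = 45.9, 270×0.18 = 48.6, 270×0.11 = 29.7, 270×0.19 = 51.3, 270×0.17 = 45.9.
χ² = (37−48.6)²/48.6 + (49−45.9)²/45.9 + (48−48.6)²/48.6 + (24−29.7)²/29.7 + (56−51.3)²/51.3 + (56−45.9)²/45.9
   = 2.769 + 0.209 + 0.007 + 1.094 + 0.431 + 2.222
Sum = 6.73

6.73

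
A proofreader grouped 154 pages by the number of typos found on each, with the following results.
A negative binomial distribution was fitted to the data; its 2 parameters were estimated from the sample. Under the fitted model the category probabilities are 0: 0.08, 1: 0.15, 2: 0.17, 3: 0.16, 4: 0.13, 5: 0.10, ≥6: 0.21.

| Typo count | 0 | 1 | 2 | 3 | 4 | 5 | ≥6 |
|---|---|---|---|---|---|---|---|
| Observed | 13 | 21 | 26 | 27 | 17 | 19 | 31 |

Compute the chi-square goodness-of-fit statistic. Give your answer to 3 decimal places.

1.808

Expected counts E_i = n·p_i: 154×0.08 = 12.32, 154×0.15 = 23.1, 154×0.17 = 26.18, 154×0.16 = 24.64, 154×0.13 = 20.02, 154×0.10 = 15.4, 154×0.21 = 32.34.
0: (13 − 12.32)²/12.32 = 0.4624/12.32 = 0.0375
1: (21 − 23.1)²/23.1 = 4.41/23.1 = 0.1909
2: (26 − 26.18)²/26.18 = 0.0324/26.18 = 0.0012
3: (27 − 24.64)²/24.64 = 5.5696/24.64 = 0.2260
4: (17 − 20.02)²/20.02 = 9.1204/20.02 = 0.4556
5: (19 − 15.4)²/15.4 = 12.96/15.4 = 0.8416
≥6: (31 − 32.34)²/32.34 = 1.7956/32.34 = 0.0555
Sum = 1.808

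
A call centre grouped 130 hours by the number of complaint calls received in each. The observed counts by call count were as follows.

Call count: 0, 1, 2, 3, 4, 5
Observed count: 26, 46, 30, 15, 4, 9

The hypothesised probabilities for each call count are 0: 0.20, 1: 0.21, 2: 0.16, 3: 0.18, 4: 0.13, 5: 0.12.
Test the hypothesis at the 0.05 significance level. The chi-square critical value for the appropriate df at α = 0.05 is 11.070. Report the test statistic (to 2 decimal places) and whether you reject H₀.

32.53; reject

Expected counts E_i = n·p_i: 130×0.20 = 26, 130×0.21 = 27.3, 130×0.16 = 20.8, 130×0.18 = 23.4, 130×0.13 = 16.9, 130×0.12 = 15.6.
0: (26 − 26)²/26 = 0/26 = 0.000
1: (46 − 27.3)²/27.3 = 349.69/27.3 = 12.809
2: (30 − 20.8)²/20.8 = 84.64/20.8 = 4.069
3: (15 − 23.4)²/23.4 = 70.56/23.4 = 3.015
4: (4 − 16.9)²/16.9 = 166.41/16.9 = 9.847
5: (9 − 15.6)²/15.6 = 43.56/15.6 = 2.792
Sum = 32.53
df = 5. Since 32.53 > 11.070, we reject H₀.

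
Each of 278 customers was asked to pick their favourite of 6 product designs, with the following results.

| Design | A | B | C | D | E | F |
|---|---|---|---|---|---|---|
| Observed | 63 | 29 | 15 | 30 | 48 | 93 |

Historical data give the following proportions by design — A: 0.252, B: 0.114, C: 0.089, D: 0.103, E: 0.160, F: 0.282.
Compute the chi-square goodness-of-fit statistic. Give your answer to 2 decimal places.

7.84

Expected counts E_i = n·p_i: 278×0.252 = 70.056, 278×0.114 = 31.692, 278×0.089 = 24.742, 278×0.103 = 28.634, 278×0.160 = 44.48, 278×0.282 = 78.396.
A: (63 − 70.056)²/70.056 = 49.787136/70.056 = 0.711
B: (29 − 31.692)²/31.692 = 7.246864/31.692 = 0.229
C: (15 − 24.742)²/24.742 = 94.906564/24.742 = 3.836
D: (30 − 28.634)²/28.634 = 1.865956/28.634 = 0.065
E: (48 − 44.48)²/44.48 = 12.3904/44.48 = 0.279
F: (93 − 78.396)²/78.396 = 213.276816/78.396 = 2.721
Sum = 7.84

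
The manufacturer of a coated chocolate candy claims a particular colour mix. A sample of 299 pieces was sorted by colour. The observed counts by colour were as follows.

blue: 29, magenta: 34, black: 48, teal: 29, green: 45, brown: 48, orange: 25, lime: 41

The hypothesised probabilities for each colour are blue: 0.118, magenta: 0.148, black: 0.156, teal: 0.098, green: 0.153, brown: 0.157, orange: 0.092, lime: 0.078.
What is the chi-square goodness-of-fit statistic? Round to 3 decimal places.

Expected counts E_i = n·p_i: 299×0.118 = 35.282, 299×0.148 = 44.252, 299×0.156 = 46.644, 299×0.098 = 29.302, 299×0.153 = 45.747, 299×0.157 = 46.943, 299×0.092 = 27.508, 299×0.078 = 23.322.
χ² = (29−35.282)²/35.282 + (34−44.252)²/44.252 + (48−46.644)²/46.644 + (29−29.302)²/29.302 + (45−45.747)²/45.747 + (48−46.943)²/46.943 + (25−27.508)²/27.508 + (41−23.322)²/23.322
   = 1.1185 + 2.3751 + 0.0394 + 0.0031 + 0.0122 + 0.0238 + 0.2287 + 13.3999
Sum = 17.201

17.201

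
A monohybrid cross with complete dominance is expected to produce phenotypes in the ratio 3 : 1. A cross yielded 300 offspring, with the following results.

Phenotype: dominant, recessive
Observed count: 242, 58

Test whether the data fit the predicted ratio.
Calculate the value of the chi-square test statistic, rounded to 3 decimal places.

Ratio total = 4. Expected counts: 300×3/4 = 225, 300×1/4 = 75.
cat            O        E   (O−E)²/E
dominant     242      225     1.2844
recessive     58       75     3.8533
Sum = 5.138

5.138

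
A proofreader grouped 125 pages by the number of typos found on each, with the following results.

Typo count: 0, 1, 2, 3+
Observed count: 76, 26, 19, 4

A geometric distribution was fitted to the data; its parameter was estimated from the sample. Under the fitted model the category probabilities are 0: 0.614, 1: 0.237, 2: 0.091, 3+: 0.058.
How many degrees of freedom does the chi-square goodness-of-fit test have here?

There are k = 4 categories and 1 parameter estimated from the data, so df = 4 − 1 − 1 = 2.

2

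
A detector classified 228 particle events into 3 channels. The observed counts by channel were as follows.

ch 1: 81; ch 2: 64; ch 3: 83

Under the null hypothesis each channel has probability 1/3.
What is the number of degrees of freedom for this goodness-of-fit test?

There are k = 3 categories and no parameters were estimated from the data, so df = 3 − 1 = 2.

2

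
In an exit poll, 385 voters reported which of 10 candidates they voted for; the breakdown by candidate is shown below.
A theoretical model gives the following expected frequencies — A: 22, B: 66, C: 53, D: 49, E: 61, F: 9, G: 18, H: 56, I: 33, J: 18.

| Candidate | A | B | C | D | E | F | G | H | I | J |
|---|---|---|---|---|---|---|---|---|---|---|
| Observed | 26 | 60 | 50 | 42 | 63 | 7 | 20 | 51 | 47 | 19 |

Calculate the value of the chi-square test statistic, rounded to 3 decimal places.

9.616

A: (26 − 22)²/22 = 16/22 = 0.7273
B: (60 − 66)²/66 = 36/66 = 0.5455
C: (50 − 53)²/53 = 9/53 = 0.1698
D: (42 − 49)²/49 = 49/49 = 1.0000
E: (63 − 61)²/61 = 4/61 = 0.0656
F: (7 − 9)²/9 = 4/9 = 0.4444
G: (20 − 18)²/18 = 4/18 = 0.2222
H: (51 − 56)²/56 = 25/56 = 0.4464
I: (47 − 33)²/33 = 196/33 = 5.9394
J: (19 − 18)²/18 = 1/18 = 0.0556
Sum = 9.616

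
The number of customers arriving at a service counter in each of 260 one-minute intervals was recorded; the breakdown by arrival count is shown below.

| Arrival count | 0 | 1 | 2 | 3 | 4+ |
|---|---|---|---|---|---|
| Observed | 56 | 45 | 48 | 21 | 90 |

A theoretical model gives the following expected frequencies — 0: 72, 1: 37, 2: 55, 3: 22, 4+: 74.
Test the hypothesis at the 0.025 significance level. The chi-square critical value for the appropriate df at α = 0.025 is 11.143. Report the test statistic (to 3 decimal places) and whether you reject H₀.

9.681; do not reject

0: (56 − 72)²/72 = 256/72 = 3.5556
1: (45 − 37)²/37 = 64/37 = 1.7297
2: (48 − 55)²/55 = 49/55 = 0.8909
3: (21 − 22)²/22 = 1/22 = 0.0455
4+: (90 − 74)²/74 = 256/74 = 3.4595
Sum = 9.681
df = 4. Since 9.681 < 11.143, we do not reject H₀.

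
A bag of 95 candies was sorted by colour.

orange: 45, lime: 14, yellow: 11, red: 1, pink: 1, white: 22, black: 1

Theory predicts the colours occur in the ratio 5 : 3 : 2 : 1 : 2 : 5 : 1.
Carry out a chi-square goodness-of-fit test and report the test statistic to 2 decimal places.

Ratio total = 19. Expected counts: 95×5/19 = 25, 95×3/19 = 15, 95×2/19 = 10, 95×1/19 = 5, 95×2/19 = 10, 95×5/19 = 25, 95×1/19 = 5.
orange: (45 − 25)²/25 = 400/25 = 16.000
lime: (14 − 15)²/15 = 1/15 = 0.067
yellow: (11 − 10)²/10 = 1/10 = 0.100
red: (1 − 5)²/5 = 16/5 = 3.200
pink: (1 − 10)²/10 = 81/10 = 8.100
white: (22 − 25)²/25 = 9/25 = 0.360
black: (1 − 5)²/5 = 16/5 = 3.200
Sum = 31.03

31.03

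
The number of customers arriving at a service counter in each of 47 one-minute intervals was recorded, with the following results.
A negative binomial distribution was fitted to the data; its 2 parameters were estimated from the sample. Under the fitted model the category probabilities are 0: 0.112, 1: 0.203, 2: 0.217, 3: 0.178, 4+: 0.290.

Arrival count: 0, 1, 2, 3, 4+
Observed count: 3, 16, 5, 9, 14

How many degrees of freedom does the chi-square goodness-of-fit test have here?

2

There are k = 5 categories and 2 parameters estimated from the data, so df = 5 − 1 − 2 = 2.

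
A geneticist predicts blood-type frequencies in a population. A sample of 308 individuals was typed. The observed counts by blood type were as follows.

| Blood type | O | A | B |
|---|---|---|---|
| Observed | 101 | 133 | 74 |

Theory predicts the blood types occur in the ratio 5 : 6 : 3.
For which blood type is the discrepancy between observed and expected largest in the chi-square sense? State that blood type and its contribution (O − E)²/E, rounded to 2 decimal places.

B, 0.97

Ratio total = 14. Expected counts: 308×5/14 = 110, 308×6/14 = 132, 308×3/14 = 66.
O: (101 − 110)²/110 = 81/110 = 0.736
A: (133 − 132)²/132 = 1/132 = 0.008
B: (74 − 66)²/66 = 64/66 = 0.970
The largest term is for B: 0.97.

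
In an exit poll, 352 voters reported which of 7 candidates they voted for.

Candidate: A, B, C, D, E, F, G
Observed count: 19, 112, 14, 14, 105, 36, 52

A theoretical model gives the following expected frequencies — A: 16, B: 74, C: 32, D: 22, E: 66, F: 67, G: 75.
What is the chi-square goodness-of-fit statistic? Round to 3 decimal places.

77.552

A: (19 − 16)²/16 = 9/16 = 0.5625
B: (112 − 74)²/74 = 1444/74 = 19.5135
C: (14 − 32)²/32 = 324/32 = 10.1250
D: (14 − 22)²/22 = 64/22 = 2.9091
E: (105 − 66)²/66 = 1521/66 = 23.0455
F: (36 − 67)²/67 = 961/67 = 14.3433
G: (52 − 75)²/75 = 529/75 = 7.0533
Sum = 77.552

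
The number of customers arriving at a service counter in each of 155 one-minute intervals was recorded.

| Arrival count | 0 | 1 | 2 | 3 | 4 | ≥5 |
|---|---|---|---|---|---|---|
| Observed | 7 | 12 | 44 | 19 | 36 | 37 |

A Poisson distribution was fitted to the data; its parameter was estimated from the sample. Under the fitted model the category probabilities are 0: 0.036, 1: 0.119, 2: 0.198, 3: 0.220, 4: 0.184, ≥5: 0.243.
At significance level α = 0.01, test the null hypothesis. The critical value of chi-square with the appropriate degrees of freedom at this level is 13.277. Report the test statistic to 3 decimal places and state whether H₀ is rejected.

17.046; reject

Expected counts E_i = n·p_i: 155×0.036 = 5.58, 155×0.119 = 18.445, 155×0.198 = 30.69, 155×0.220 = 34.1, 155×0.184 = 28.52, 155×0.243 = 37.665.
χ² = (7−5.58)²/5.58 + (12−18.445)²/18.445 + (44−30.69)²/30.69 + (19−34.1)²/34.1 + (36−28.52)²/28.52 + (37−37.665)²/37.665
   = 0.3614 + 2.2520 + 5.7724 + 6.6865 + 1.9618 + 0.0117
Sum = 17.046
df = 4. Since 17.046 > 13.277, we reject H₀.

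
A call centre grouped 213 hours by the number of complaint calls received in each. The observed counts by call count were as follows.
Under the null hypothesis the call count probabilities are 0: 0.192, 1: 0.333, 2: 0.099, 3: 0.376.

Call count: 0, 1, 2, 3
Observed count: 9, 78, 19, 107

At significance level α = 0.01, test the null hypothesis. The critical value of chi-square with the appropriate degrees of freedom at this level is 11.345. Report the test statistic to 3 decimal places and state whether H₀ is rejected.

Expected counts E_i = n·p_i: 213×0.192 = 40.896, 213×0.333 = 70.929, 213×0.099 = 21.087, 213×0.376 = 80.088.
cat         O        E   (O−E)²/E
0           9   40.896    24.8766
1          78   70.929     0.7049
2          19   21.087     0.2066
3         107   80.088     9.0432
Sum = 34.831
df = 3. Since 34.831 > 11.345, we reject H₀.

34.831; reject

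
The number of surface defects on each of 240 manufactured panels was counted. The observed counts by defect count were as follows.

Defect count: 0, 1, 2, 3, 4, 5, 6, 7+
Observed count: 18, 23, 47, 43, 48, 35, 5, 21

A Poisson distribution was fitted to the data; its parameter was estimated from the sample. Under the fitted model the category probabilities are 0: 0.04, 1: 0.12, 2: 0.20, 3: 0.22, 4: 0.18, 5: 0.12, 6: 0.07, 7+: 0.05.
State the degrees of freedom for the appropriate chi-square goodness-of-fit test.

There are k = 8 categories and 1 parameter estimated from the data, so df = 8 − 1 − 1 = 6.

6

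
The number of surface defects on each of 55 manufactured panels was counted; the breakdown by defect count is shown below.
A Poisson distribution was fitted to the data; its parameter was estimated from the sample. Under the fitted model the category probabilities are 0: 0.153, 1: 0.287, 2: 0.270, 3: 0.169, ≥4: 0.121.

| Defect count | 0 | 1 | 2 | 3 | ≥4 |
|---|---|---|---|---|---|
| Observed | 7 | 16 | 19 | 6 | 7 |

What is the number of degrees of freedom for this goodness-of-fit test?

3

There are k = 5 categories and 1 parameter estimated from the data, so df = 5 − 1 − 1 = 3.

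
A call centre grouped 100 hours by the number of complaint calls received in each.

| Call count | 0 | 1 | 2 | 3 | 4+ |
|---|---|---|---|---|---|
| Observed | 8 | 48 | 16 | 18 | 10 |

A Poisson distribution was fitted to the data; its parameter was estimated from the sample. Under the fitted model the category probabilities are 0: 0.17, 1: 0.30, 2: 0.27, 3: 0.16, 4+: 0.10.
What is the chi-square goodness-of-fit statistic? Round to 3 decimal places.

20.296

Expected counts E_i = n·p_i: 100×0.17 = 17, 100×0.30 = 30, 100×0.27 = 27, 100×0.16 = 16, 100×0.10 = 10.
χ² = (8−17)²/17 + (48−30)²/30 + (16−27)²/27 + (18−16)²/16 + (10−10)²/10
   = 4.7647 + 10.8000 + 4.4815 + 0.2500 + 0.0000
Sum = 20.296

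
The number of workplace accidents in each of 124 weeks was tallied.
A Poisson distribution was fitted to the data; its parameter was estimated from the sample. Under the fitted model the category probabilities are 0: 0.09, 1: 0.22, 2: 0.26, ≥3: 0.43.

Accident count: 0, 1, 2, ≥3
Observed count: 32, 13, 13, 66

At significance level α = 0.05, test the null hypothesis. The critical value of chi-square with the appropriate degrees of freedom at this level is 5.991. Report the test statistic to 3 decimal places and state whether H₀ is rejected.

Expected counts E_i = n·p_i: 124×0.09 = 11.16, 124×0.22 = 27.28, 124×0.26 = 32.24, 124×0.43 = 53.32.
χ² = (32−11.16)²/11.16 + (13−27.28)²/27.28 + (13−32.24)²/32.24 + (66−53.32)²/53.32
   = 38.9163 + 7.4750 + 11.4819 + 3.0154
Sum = 60.889
df = 2. Since 60.889 > 5.991, we reject H₀.

60.889; reject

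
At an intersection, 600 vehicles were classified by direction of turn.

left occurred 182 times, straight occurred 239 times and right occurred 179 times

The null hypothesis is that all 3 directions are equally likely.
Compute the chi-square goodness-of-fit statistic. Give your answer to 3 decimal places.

Expected count for each of the 3 categories: 600/3 = 200.
χ² = (182−200)²/200 + (239−200)²/200 + (179−200)²/200
   = 1.6200 + 7.6050 + 2.2050
Sum = 11.430

11.430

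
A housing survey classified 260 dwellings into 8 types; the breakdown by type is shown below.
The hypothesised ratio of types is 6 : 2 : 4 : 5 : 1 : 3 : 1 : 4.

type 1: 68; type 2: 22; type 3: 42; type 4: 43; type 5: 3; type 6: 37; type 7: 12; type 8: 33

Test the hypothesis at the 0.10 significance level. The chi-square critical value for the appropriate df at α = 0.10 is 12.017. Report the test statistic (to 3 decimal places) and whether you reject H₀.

Ratio total = 26. Expected counts: 260×6/26 = 60, 260×2/26 = 20, 260×4/26 = 40, 260×5/26 = 50, 260×1/26 = 10, 260×3/26 = 30, 260×1/26 = 10, 260×4/26 = 40.
type 1: (68 − 60)²/60 = 64/60 = 1.0667
type 2: (22 − 20)²/20 = 4/20 = 0.2000
type 3: (42 − 40)²/40 = 4/40 = 0.1000
type 4: (43 − 50)²/50 = 49/50 = 0.9800
type 5: (3 − 10)²/10 = 49/10 = 4.9000
type 6: (37 − 30)²/30 = 49/30 = 1.6333
type 7: (12 − 10)²/10 = 4/10 = 0.4000
type 8: (33 − 40)²/40 = 49/40 = 1.2250
Sum = 10.505
df = 7. Since 10.505 < 12.017, we do not reject H₀.

10.505; do not reject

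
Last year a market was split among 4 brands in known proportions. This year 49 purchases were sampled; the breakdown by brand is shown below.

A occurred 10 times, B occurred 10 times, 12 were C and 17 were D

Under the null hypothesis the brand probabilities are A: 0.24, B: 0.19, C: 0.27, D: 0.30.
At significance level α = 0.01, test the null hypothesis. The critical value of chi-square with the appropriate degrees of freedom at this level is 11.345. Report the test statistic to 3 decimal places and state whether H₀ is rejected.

0.789; do not reject

Expected counts E_i = n·p_i: 49×0.24 = 11.76, 49×0.19 = 9.31, 49×0.27 = 13.23, 49×0.30 = 14.7.
A: (10 − 11.76)²/11.76 = 3.0976/11.76 = 0.2634
B: (10 − 9.31)²/9.31 = 0.4761/9.31 = 0.0511
C: (12 − 13.23)²/13.23 = 1.5129/13.23 = 0.1144
D: (17 − 14.7)²/14.7 = 5.29/14.7 = 0.3599
Sum = 0.789
df = 3. Since 0.789 < 11.345, we do not reject H₀.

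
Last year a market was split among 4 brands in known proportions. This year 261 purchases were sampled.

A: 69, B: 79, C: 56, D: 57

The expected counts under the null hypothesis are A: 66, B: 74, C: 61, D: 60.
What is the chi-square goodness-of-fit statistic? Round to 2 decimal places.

χ² = (69−66)²/66 + (79−74)²/74 + (56−61)²/61 + (57−60)²/60
   = 0.136 + 0.338 + 0.410 + 0.150
Sum = 1.03

1.03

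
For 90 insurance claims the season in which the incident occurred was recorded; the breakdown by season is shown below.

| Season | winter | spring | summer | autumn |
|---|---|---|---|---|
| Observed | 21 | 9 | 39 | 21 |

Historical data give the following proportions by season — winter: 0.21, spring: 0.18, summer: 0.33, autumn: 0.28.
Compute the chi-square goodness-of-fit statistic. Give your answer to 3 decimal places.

Expected counts E_i = n·p_i: 90×0.21 = 18.9, 90×0.18 = 16.2, 90×0.33 = 29.7, 90×0.28 = 25.2.
cat         O        E   (O−E)²/E
winter     21     18.9     0.2333
spring      9     16.2     3.2000
summer     39     29.7     2.9121
autumn     21     25.2     0.7000
Sum = 7.045

7.045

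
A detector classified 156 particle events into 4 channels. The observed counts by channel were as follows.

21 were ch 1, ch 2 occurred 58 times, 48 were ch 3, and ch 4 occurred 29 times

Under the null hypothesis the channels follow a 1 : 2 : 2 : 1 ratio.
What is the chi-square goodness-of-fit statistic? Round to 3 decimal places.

Ratio total = 6. Expected counts: 156×1/6 = 26, 156×2/6 = 52, 156×2/6 = 52, 156×1/6 = 26.
cat         O        E   (O−E)²/E
ch 1       21       26     0.9615
ch 2       58       52     0.6923
ch 3       48       52     0.3077
ch 4       29       26     0.3462
Sum = 2.308

2.308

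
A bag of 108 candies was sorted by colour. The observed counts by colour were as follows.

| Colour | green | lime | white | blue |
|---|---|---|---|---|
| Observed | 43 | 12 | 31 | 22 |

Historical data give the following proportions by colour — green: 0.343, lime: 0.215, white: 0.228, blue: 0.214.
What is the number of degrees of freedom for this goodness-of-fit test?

3

There are k = 4 categories and no parameters were estimated from the data, so df = 4 − 1 = 3.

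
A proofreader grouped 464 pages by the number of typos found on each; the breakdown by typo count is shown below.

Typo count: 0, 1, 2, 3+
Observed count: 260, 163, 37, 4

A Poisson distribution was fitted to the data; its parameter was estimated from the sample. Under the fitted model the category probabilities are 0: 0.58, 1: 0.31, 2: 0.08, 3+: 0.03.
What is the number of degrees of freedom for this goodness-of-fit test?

2

There are k = 4 categories and 1 parameter estimated from the data, so df = 4 − 1 − 1 = 2.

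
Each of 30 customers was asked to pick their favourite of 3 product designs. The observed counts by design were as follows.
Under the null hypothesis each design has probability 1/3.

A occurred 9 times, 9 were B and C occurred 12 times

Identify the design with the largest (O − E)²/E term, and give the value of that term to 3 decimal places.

Expected count for each of the 3 categories: 30/3 = 10.
cat         O        E   (O−E)²/E
A           9       10     0.1000
B           9       10     0.1000
C          12       10     0.4000
The largest term is for C: 0.400.

C, 0.400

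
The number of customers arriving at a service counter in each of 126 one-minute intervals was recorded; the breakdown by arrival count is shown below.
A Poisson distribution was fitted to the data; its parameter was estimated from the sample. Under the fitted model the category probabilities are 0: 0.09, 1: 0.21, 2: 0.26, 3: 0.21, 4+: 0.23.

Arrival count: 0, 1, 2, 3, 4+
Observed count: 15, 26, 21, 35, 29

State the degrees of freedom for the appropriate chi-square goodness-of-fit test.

3

There are k = 5 categories and 1 parameter estimated from the data, so df = 5 − 1 − 1 = 3.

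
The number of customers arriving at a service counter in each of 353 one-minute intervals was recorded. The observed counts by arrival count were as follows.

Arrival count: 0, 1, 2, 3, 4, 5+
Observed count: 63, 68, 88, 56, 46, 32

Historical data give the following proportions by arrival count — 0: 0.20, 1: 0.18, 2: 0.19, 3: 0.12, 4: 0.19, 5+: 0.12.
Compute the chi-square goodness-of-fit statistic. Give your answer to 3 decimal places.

Expected counts E_i = n·p_i: 353×0.20 = 70.6, 353×0.18 = 63.54, 353×0.19 = 67.07, 353×0.12 = 42.36, 353×0.19 = 67.07, 353×0.12 = 42.36.
χ² = (63−70.6)²/70.6 + (68−63.54)²/63.54 + (88−67.07)²/67.07 + (56−42.36)²/42.36 + (46−67.07)²/67.07 + (32−42.36)²/42.36
   = 0.8181 + 0.3131 + 6.5315 + 4.3921 + 6.6191 + 2.5337
Sum = 21.208

21.208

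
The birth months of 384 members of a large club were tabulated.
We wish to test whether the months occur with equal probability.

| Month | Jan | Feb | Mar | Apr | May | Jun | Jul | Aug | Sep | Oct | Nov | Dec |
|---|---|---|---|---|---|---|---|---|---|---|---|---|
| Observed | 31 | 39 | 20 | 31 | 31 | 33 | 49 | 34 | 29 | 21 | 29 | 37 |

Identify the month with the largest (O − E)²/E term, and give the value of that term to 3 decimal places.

Jul, 9.031

Under H₀ each category has probability 1/12, so each expected count is 384/12 = 32.
Jan: (31 − 32)²/32 = 1/32 = 0.0313
Feb: (39 − 32)²/32 = 49/32 = 1.5313
Mar: (20 − 32)²/32 = 144/32 = 4.5000
Apr: (31 − 32)²/32 = 1/32 = 0.0313
May: (31 − 32)²/32 = 1/32 = 0.0313
Jun: (33 − 32)²/32 = 1/32 = 0.0313
Jul: (49 − 32)²/32 = 289/32 = 9.0313
Aug: (34 − 32)²/32 = 4/32 = 0.1250
Sep: (29 − 32)²/32 = 9/32 = 0.2813
Oct: (21 − 32)²/32 = 121/32 = 3.7813
Nov: (29 − 32)²/32 = 9/32 = 0.2813
Dec: (37 − 32)²/32 = 25/32 = 0.7813
The largest term is for Jul: 9.031.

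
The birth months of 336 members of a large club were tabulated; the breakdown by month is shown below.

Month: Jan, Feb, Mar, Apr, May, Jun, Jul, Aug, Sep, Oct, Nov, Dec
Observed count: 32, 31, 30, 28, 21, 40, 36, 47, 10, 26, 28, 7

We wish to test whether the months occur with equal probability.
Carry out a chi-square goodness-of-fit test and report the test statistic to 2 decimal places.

Expected count for each of the 12 categories: 336/12 = 28.
cat         O        E   (O−E)²/E
Jan        32       28      0.571
Feb        31       28      0.321
Mar        30       28      0.143
Apr        28       28      0.000
May        21       28      1.750
Jun        40       28      5.143
Jul        36       28      2.286
Aug        47       28     12.893
Sep        10       28     11.571
Oct        26       28      0.143
Nov        28       28      0.000
Dec         7       28     15.750
Sum = 50.57

50.57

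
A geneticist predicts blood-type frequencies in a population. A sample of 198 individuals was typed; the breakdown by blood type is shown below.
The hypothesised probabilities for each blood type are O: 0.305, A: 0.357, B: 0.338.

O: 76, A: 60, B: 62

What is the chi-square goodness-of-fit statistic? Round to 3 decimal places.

Expected counts E_i = n·p_i: 198×0.305 = 60.39, 198×0.357 = 70.686, 198×0.338 = 66.924.
χ² = (76−60.39)²/60.39 + (60−70.686)²/70.686 + (62−66.924)²/66.924
   = 4.0350 + 1.6155 + 0.3623
Sum = 6.013

6.013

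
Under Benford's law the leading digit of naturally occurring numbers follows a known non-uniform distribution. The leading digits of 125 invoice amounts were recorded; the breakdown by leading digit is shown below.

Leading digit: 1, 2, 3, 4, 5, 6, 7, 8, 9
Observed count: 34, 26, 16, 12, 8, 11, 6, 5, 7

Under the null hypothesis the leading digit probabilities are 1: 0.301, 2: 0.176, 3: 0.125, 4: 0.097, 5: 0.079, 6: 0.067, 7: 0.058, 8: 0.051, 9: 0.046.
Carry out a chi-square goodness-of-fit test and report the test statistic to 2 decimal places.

Expected counts E_i = n·p_i: 125×0.301 = 37.625, 125×0.176 = 22, 125×0.125 = 15.625, 125×0.097 = 12.125, 125×0.079 = 9.875, 125×0.067 = 8.375, 125×0.058 = 7.25, 125×0.051 = 6.375, 125×0.046 = 5.75.
1: (34 − 37.625)²/37.625 = 13.140625/37.625 = 0.349
2: (26 − 22)²/22 = 16/22 = 0.727
3: (16 − 15.625)²/15.625 = 0.140625/15.625 = 0.009
4: (12 − 12.125)²/12.125 = 0.015625/12.125 = 0.001
5: (8 − 9.875)²/9.875 = 3.515625/9.875 = 0.356
6: (11 − 8.375)²/8.375 = 6.890625/8.375 = 0.823
7: (6 − 7.25)²/7.25 = 1.5625/7.25 = 0.216
8: (5 − 6.375)²/6.375 = 1.890625/6.375 = 0.297
9: (7 − 5.75)²/5.75 = 1.5625/5.75 = 0.272
Sum = 3.05

3.05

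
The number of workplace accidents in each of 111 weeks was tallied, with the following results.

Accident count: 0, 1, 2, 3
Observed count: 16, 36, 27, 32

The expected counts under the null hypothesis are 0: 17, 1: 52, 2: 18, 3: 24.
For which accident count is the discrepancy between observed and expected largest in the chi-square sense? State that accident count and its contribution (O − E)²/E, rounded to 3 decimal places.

0: (16 − 17)²/17 = 1/17 = 0.0588
1: (36 − 52)²/52 = 256/52 = 4.9231
2: (27 − 18)²/18 = 81/18 = 4.5000
3: (32 − 24)²/24 = 64/24 = 2.6667
The largest term is for 1: 4.923.

1, 4.923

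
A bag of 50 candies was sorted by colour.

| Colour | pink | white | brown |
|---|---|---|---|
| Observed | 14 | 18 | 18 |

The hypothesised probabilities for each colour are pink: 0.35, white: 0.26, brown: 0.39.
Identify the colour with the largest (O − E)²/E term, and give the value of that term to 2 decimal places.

Expected counts E_i = n·p_i: 50×0.35 = 17.5, 50×0.26 = 13, 50×0.39 = 19.5.
cat         O        E   (O−E)²/E
pink       14     17.5      0.700
white      18       13      1.923
brown      18     19.5      0.115
The largest term is for white: 1.92.

white, 1.92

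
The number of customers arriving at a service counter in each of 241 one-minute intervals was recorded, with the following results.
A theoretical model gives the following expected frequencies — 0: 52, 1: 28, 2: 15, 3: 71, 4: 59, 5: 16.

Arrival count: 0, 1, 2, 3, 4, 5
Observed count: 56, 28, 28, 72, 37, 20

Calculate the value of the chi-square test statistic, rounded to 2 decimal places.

20.79

0: (56 − 52)²/52 = 16/52 = 0.308
1: (28 − 28)²/28 = 0/28 = 0.000
2: (28 − 15)²/15 = 169/15 = 11.267
3: (72 − 71)²/71 = 1/71 = 0.014
4: (37 − 59)²/59 = 484/59 = 8.203
5: (20 − 16)²/16 = 16/16 = 1.000
Sum = 20.79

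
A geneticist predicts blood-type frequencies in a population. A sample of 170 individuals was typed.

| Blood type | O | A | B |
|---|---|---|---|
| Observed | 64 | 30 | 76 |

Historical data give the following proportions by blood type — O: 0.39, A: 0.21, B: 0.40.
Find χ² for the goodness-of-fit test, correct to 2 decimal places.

Expected counts E_i = n·p_i: 170×0.39 = 66.3, 170×0.21 = 35.7, 170×0.40 = 68.
O: (64 − 66.3)²/66.3 = 5.29/66.3 = 0.080
A: (30 − 35.7)²/35.7 = 32.49/35.7 = 0.910
B: (76 − 68)²/68 = 64/68 = 0.941
Sum = 1.93

1.93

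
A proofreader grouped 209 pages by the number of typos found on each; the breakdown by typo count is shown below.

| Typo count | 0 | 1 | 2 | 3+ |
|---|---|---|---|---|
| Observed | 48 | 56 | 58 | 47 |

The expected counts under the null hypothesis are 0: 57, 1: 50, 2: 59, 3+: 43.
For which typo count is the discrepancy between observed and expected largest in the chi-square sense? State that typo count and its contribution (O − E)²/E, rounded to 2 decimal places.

0, 1.42

0: (48 − 57)²/57 = 81/57 = 1.421
1: (56 − 50)²/50 = 36/50 = 0.720
2: (58 − 59)²/59 = 1/59 = 0.017
3+: (47 − 43)²/43 = 16/43 = 0.372
The largest term is for 0: 1.42.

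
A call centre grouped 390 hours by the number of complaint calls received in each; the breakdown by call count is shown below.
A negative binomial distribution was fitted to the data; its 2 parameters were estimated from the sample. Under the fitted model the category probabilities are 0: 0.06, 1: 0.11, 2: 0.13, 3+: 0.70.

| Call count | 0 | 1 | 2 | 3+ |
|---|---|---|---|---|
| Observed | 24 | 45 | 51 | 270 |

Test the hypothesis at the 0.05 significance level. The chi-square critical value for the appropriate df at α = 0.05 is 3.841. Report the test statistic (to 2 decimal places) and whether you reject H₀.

Expected counts E_i = n·p_i: 390×0.06 = 23.4, 390×0.11 = 42.9, 390×0.13 = 50.7, 390×0.70 = 273.
0: (24 − 23.4)²/23.4 = 0.36/23.4 = 0.015
1: (45 − 42.9)²/42.9 = 4.41/42.9 = 0.103
2: (51 − 50.7)²/50.7 = 0.09/50.7 = 0.002
3+: (270 − 273)²/273 = 9/273 = 0.033
Sum = 0.15
df = 1. Since 0.15 < 3.841, we do not reject H₀.

0.15; do not reject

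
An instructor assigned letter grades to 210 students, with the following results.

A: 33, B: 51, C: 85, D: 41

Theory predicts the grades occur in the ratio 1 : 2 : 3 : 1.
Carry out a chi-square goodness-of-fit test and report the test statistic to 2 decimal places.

5.96

Ratio total = 7. Expected counts: 210×1/7 = 30, 210×2/7 = 60, 210×3/7 = 90, 210×1/7 = 30.
A: (33 − 30)²/30 = 9/30 = 0.300
B: (51 − 60)²/60 = 81/60 = 1.350
C: (85 − 90)²/90 = 25/90 = 0.278
D: (41 − 30)²/30 = 121/30 = 4.033
Sum = 5.96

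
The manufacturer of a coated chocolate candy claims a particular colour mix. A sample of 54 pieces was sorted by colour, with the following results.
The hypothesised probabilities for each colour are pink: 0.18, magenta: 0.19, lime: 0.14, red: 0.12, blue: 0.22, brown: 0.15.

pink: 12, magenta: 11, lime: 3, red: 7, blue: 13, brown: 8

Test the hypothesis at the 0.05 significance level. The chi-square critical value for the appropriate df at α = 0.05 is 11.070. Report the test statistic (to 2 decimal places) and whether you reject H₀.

3.49; do not reject

Expected counts E_i = n·p_i: 54×0.18 = 9.72, 54×0.19 = 10.26, 54×0.14 = 7.56, 54×0.12 = 6.48, 54×0.22 = 11.88, 54×0.15 = 8.1.
χ² = (12−9.72)²/9.72 + (11−10.26)²/10.26 + (3−7.56)²/7.56 + (7−6.48)²/6.48 + (13−11.88)²/11.88 + (8−8.1)²/8.1
   = 0.535 + 0.053 + 2.750 + 0.042 + 0.106 + 0.001
Sum = 3.49
df = 5. Since 3.49 < 11.070, we do not reject H₀.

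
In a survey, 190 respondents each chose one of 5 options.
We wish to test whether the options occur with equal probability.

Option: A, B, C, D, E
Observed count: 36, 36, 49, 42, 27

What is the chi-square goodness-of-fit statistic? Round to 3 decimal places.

7.000

Expected count for each of the 5 categories: 190/5 = 38.
χ² = (36−38)²/38 + (36−38)²/38 + (49−38)²/38 + (42−38)²/38 + (27−38)²/38
   = 0.1053 + 0.1053 + 3.1842 + 0.4211 + 3.1842
Sum = 7.000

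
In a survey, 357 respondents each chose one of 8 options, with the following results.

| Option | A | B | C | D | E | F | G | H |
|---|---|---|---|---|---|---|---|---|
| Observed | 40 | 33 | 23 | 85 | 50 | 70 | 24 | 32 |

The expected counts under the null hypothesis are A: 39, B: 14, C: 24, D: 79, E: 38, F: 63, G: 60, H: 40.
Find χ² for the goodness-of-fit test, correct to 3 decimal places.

54.076

cat         O        E   (O−E)²/E
A          40       39     0.0256
B          33       14    25.7857
C          23       24     0.0417
D          85       79     0.4557
E          50       38     3.7895
F          70       63     0.7778
G          24       60    21.6000
H          32       40     1.6000
Sum = 54.076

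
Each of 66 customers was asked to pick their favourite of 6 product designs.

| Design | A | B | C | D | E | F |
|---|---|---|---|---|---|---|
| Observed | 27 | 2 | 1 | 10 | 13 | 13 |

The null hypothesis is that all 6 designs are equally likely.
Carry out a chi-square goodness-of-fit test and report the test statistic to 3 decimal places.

40.545

Under H₀ each category has probability 1/6, so each expected count is 66/6 = 11.
χ² = (27−11)²/11 + (2−11)²/11 + (1−11)²/11 + (10−11)²/11 + (13−11)²/11 + (13−11)²/11
   = 23.2727 + 7.3636 + 9.0909 + 0.0909 + 0.3636 + 0.3636
Sum = 40.545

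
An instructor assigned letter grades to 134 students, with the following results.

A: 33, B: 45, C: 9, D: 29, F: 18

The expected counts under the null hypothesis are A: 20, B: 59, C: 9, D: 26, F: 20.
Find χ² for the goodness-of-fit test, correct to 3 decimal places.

12.318

A: (33 − 20)²/20 = 169/20 = 8.4500
B: (45 − 59)²/59 = 196/59 = 3.3220
C: (9 − 9)²/9 = 0/9 = 0.0000
D: (29 − 26)²/26 = 9/26 = 0.3462
F: (18 − 20)²/20 = 4/20 = 0.2000
Sum = 12.318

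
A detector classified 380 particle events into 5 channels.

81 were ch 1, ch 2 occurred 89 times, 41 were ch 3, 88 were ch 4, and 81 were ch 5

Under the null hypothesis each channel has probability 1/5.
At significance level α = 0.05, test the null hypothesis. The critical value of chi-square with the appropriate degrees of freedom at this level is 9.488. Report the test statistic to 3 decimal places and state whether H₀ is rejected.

20.895; reject

Under H₀ each category has probability 1/5, so each expected count is 380/5 = 76.
χ² = (81−76)²/76 + (89−76)²/76 + (41−76)²/76 + (88−76)²/76 + (81−76)²/76
   = 0.3289 + 2.2237 + 16.1184 + 1.8947 + 0.3289
Sum = 20.895
df = 4. Since 20.895 > 9.488, we reject H₀.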